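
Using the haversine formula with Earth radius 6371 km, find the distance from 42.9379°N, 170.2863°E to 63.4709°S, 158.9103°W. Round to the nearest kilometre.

12141 km

Δλ = -158.9103 − 170.2863 = -329.1966°; wrapped into (−180°, 180°]: 30.8034°.
Δφ = -63.4709 − 42.9379 = -106.4088°.
a = sin²(Δφ/2) + cos φ₁ · cos φ₂ · sin²(Δλ/2) = 0.664309.
c = 2·atan2(√a, √(1−a)) = 1.90564 rad → d = 6371·c ≈ 12140.81 km.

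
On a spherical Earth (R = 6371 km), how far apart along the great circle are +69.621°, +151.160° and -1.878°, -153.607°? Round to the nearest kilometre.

Δλ = -153.607 − 151.160 = -304.767°; wrapped into (−180°, 180°]: 55.233°.
Δφ = -1.878 − 69.621 = -71.499°.
a = sin²(Δφ/2) + cos φ₁ · cos φ₂ · sin²(Δλ/2) = 0.416126.
c = 2·atan2(√a, √(1−a)) = 1.40225 rad → d = 6371·c ≈ 8933.75 km.

8934 km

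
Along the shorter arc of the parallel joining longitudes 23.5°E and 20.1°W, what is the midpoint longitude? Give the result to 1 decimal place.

1.7°E

Signed shortest Δλ from +23.5° to -20.1° is -43.6°.
Midpoint longitude = +23.5° + (-43.6°)/2 = +23.5° − 21.8° = +1.7°.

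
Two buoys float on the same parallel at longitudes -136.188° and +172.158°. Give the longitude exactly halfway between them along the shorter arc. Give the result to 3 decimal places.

-162.015°

Signed shortest Δλ from -136.188° to +172.158° is -51.654°.
Midpoint longitude = -136.188° + (-51.654°)/2 = -136.188° − 25.827° = -162.015°.
(The naïve average (-136.188 + +172.158)/2 = 17.985° is on the wrong side of the globe.)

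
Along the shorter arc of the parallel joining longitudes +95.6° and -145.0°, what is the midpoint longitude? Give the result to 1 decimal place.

+155.3°

Signed shortest Δλ from +95.6° to -145.0° is +119.4°.
Midpoint longitude = +95.6° + (+119.4°)/2 = +95.6° + 59.7° = +155.3°.
(The naïve average (+95.6 + -145.0)/2 = -24.7° is on the wrong side of the globe.)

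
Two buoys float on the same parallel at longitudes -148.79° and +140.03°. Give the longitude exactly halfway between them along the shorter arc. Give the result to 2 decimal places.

+175.62°

Signed shortest Δλ from -148.79° to +140.03° is -71.18°.
Midpoint longitude = -148.79° + (-71.18°)/2 = -148.79° − 35.59° = -184.38°.
Normalise into (−180°, 180°]: +175.62°.
(The naïve average (-148.79 + +140.03)/2 = -4.38° is on the wrong side of the globe.)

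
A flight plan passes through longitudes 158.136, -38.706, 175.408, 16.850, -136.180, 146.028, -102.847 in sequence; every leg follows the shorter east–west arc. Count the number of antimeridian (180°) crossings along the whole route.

4

Leg 1: +158.136° → -38.706°, shortest Δλ = 163.158° (east) — crosses 180°.
Leg 2: -38.706° → +175.408°, shortest Δλ = -145.886° (west) — crosses 180°.
Leg 3: +175.408° → +16.850°, shortest Δλ = -158.558° (west) — does not cross 180°.
Leg 4: +16.850° → -136.180°, shortest Δλ = -153.03° (west) — does not cross 180°.
Leg 5: -136.180° → +146.028°, shortest Δλ = -77.792° (west) — crosses 180°.
Leg 6: +146.028° → -102.847°, shortest Δλ = 111.125° (east) — crosses 180°.
Total crossings: 4.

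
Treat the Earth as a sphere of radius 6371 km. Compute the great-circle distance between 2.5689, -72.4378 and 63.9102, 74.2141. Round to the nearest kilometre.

12128 km

Δλ = 74.2141 − -72.4378 = 146.6519°.
Δφ = 63.9102 − 2.5689 = 61.3413°.
a = sin²(Δφ/2) + cos φ₁ · cos φ₂ · sin²(Δλ/2) = 0.663372.
c = 2·atan2(√a, √(1−a)) = 1.90365 rad → d = 6371·c ≈ 12128.18 km.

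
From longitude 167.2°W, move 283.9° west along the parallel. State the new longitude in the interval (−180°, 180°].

Start at -167.2°; shift −283.9° → -451.1°.
-451.1° lies outside (−180°, 180°]; add 360° → -91.1°.

91.1°W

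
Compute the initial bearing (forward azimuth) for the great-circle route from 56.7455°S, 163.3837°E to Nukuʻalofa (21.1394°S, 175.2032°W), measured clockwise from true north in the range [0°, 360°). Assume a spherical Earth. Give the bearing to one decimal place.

Δλ = -175.2032 − 163.3837 = -338.5869°; wrapped into (−180°, 180°]: 21.4131°.
θ = atan2( sin Δλ · cos φ₂ , cos φ₁ · sin φ₂ − sin φ₁ · cos φ₂ · cos Δλ )
  = atan2(0.34052, 0.52837) = 32.801° → normalised to [0°, 360°): 32.801°.

32.8°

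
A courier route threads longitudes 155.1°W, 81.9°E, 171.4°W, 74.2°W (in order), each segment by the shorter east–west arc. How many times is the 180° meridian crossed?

2

Leg 1: -155.1° → +81.9°, shortest Δλ = -123.0° (west) — crosses 180°.
Leg 2: +81.9° → -171.4°, shortest Δλ = 106.7° (east) — crosses 180°.
Leg 3: -171.4° → -74.2°, shortest Δλ = 97.2° (east) — does not cross 180°.
Total crossings: 2.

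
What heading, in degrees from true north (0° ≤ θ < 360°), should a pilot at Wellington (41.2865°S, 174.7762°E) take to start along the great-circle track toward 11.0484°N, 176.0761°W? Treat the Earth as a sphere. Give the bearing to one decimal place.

Δλ = -176.0761 − 174.7762 = -350.8523°; wrapped into (−180°, 180°]: 9.1477°.
θ = atan2( sin Δλ · cos φ₂ , cos φ₁ · sin φ₂ − sin φ₁ · cos φ₂ · cos Δλ )
  = atan2(0.15603, 0.78336) = 11.265° → normalised to [0°, 360°): 11.265°.

11.3°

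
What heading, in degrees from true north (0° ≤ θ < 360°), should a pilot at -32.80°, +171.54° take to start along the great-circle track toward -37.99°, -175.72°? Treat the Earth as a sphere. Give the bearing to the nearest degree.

Δλ = -175.72 − 171.54 = -347.26°; wrapped into (−180°, 180°]: 12.74°.
θ = atan2( sin Δλ · cos φ₂ , cos φ₁ · sin φ₂ − sin φ₁ · cos φ₂ · cos Δλ )
  = atan2(0.17380, -0.10097) = 120.154° → normalised to [0°, 360°): 120.154°.

120°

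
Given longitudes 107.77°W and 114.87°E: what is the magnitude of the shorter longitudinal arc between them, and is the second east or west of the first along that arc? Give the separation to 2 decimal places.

Raw difference: 114.87 − -107.77 = 222.64°.
Normalise into (−180°, 180°]: 222.64° − 360° = -137.36°.
Negative ⇒ the second point lies to the west; separation 137.36°.

137.36° west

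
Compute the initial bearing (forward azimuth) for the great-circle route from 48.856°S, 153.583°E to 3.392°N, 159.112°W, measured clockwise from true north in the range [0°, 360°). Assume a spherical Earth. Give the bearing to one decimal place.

53.2°

Δλ = -159.112 − 153.583 = -312.695°; wrapped into (−180°, 180°]: 47.305°.
θ = atan2( sin Δλ · cos φ₂ , cos φ₁ · sin φ₂ − sin φ₁ · cos φ₂ · cos Δλ )
  = atan2(0.73369, 0.54868) = 53.209° → normalised to [0°, 360°): 53.209°.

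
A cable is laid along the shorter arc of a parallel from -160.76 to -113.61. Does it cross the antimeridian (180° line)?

No

Signed shortest Δλ = ((-113.61 − -160.76 + 180) mod 360) − 180 = 47.15°.
Going east by 47.15° from -160.76° reaches -113.61° without touching 180°.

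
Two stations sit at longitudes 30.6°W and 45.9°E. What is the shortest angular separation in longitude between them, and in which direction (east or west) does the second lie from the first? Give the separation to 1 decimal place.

Raw difference: 45.9 − -30.6 = 76.5°.
Normalise into (−180°, 180°]: 76.5° stays 76.5°.
Positive ⇒ the second point lies to the east; separation 76.5°.

76.5° east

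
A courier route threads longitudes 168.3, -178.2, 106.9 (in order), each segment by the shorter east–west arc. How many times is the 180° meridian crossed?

Leg 1: +168.3° → -178.2°, shortest Δλ = 13.5° (east) — crosses 180°.
Leg 2: -178.2° → +106.9°, shortest Δλ = -74.9° (west) — crosses 180°.
Total crossings: 2.

2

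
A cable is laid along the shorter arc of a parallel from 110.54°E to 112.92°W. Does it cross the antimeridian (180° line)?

Naïve |-112.92 − 110.54| = 223.46° > 180°, so the shorter arc goes the other way round — across 180°.
Signed shortest Δλ = ((-112.92 − 110.54 + 180) mod 360) − 180 = 136.54°.
Going east by 136.54° from +110.54° passes through 180° before reaching -112.92°.

Yes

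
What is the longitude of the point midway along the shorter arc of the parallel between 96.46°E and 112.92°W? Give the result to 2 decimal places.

Signed shortest Δλ from +96.46° to -112.92° is +150.62°.
Midpoint longitude = +96.46° + (+150.62°)/2 = +96.46° + 75.31° = +171.77°.
(The naïve average (+96.46 + -112.92)/2 = -8.23° is on the wrong side of the globe.)

171.77°E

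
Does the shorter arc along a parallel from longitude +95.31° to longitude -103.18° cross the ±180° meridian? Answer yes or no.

Naïve |-103.18 − 95.31| = 198.49° > 180°, so the shorter arc goes the other way round — across 180°.
Signed shortest Δλ = ((-103.18 − 95.31 + 180) mod 360) − 180 = 161.51°.
Going east by 161.51° from +95.31° passes through 180° before reaching -103.18°.

Yes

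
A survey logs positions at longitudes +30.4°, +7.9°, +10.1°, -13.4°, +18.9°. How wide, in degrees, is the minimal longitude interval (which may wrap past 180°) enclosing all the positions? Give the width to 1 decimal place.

Sort the longitudes: -13.4°, +7.9°, +10.1°, +18.9°, +30.4°.
Eastward gaps between consecutive values (wrapping around): 21.3°, 2.2°, 8.8°, 11.5°, 316.2°.
Largest gap = 316.2° ⇒ minimal covering band is its complement: 360° − 316.2° = 43.8°.
Band runs from -13.4° eastward to +30.4°.

43.8°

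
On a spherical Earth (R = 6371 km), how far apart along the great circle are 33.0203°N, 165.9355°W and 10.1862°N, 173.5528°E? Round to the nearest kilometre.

Δλ = 173.5528 − -165.9355 = 339.4883°; wrapped into (−180°, 180°]: -20.5117°.
Δφ = 10.1862 − 33.0203 = -22.8341°.
a = sin²(Δφ/2) + cos φ₁ · cos φ₂ · sin²(Δλ/2) = 0.065344.
c = 2·atan2(√a, √(1−a)) = 0.51699 rad → d = 6371·c ≈ 3293.74 km.

3294 km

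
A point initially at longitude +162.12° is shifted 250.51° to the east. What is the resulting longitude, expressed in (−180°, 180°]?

Start at +162.12°; shift +250.51° → +412.63°.
+412.63° lies outside (−180°, 180°]; subtract 360° → +52.63°.

+52.63°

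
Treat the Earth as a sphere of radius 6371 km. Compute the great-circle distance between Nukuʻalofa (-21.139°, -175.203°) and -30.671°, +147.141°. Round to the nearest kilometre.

Δλ = 147.141 − -175.203 = 322.344°; wrapped into (−180°, 180°]: -37.656°.
Δφ = -30.671 − -21.139 = -9.532°.
a = sin²(Δφ/2) + cos φ₁ · cos φ₂ · sin²(Δλ/2) = 0.090459.
c = 2·atan2(√a, √(1−a)) = 0.61099 rad → d = 6371·c ≈ 3892.59 km.

3893 km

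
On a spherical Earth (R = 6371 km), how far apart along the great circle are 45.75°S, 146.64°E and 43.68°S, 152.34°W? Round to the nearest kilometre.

4708 km

Δλ = -152.34 − 146.64 = -298.98°; wrapped into (−180°, 180°]: 61.02°.
Δφ = -43.68 − -45.75 = 2.07°.
a = sin²(Δφ/2) + cos φ₁ · cos φ₂ · sin²(Δλ/2) = 0.130398.
c = 2·atan2(√a, √(1−a)) = 0.73891 rad → d = 6371·c ≈ 4707.59 km.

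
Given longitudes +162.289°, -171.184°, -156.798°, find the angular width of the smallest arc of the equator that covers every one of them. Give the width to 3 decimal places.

40.913°

Sort the longitudes: -171.184°, -156.798°, +162.289°.
Eastward gaps between consecutive values (wrapping around): 14.386°, 319.087°, 26.527°.
Largest gap = 319.087° ⇒ minimal covering band is its complement: 360° − 319.087° = 40.913°.
Band runs from +162.289° eastward to -156.798°, crossing the antimeridian.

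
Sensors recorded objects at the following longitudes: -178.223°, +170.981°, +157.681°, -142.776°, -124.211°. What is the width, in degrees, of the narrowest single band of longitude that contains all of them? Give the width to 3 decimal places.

78.108°

Sort the longitudes: -178.223°, -142.776°, -124.211°, +157.681°, +170.981°.
Eastward gaps between consecutive values (wrapping around): 35.447°, 18.565°, 281.892°, 13.300°, 10.796°.
Largest gap = 281.892° ⇒ minimal covering band is its complement: 360° − 281.892° = 78.108°.
Band runs from +157.681° eastward to -124.211°, crossing the antimeridian.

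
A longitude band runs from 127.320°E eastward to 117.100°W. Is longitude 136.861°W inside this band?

Yes

Band width going east from +127.320° to -117.100°: ((-117.100 − 127.320) mod 360) = 115.580°.
Offset of -136.861° east of the west edge: ((-136.861 − 127.320) mod 360) = 95.819°.
95.819° ≤ 115.580° ⇒ inside.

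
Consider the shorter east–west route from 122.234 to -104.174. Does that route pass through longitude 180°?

Naïve |-104.174 − 122.234| = 226.408° > 180°, so the shorter arc goes the other way round — across 180°.
Signed shortest Δλ = ((-104.174 − 122.234 + 180) mod 360) − 180 = 133.592°.
Going east by 133.592° from +122.234° passes through 180° before reaching -104.174°.

Yes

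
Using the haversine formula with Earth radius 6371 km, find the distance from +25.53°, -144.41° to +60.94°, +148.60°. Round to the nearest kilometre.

Δλ = 148.60 − -144.41 = 293.01°; wrapped into (−180°, 180°]: -66.99°.
Δφ = 60.94 − 25.53 = 35.41°.
a = sin²(Δφ/2) + cos φ₁ · cos φ₂ · sin²(Δλ/2) = 0.225972.
c = 2·atan2(√a, √(1−a)) = 0.99076 rad → d = 6371·c ≈ 6312.13 km.

6312 km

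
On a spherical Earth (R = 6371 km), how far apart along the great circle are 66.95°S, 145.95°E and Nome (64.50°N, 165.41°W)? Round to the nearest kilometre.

15121 km

Δλ = -165.41 − 145.95 = -311.36°; wrapped into (−180°, 180°]: 48.64°.
Δφ = 64.50 − -66.95 = 131.45°.
a = sin²(Δφ/2) + cos φ₁ · cos φ₂ · sin²(Δλ/2) = 0.859572.
c = 2·atan2(√a, √(1−a)) = 2.37337 rad → d = 6371·c ≈ 15120.71 km.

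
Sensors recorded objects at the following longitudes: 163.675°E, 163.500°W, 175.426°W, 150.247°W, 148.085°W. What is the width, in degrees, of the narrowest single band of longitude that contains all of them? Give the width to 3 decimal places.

48.240°

Sort the longitudes: -175.426°, -163.500°, -150.247°, -148.085°, +163.675°.
Eastward gaps between consecutive values (wrapping around): 11.926°, 13.253°, 2.162°, 311.760°, 20.899°.
Largest gap = 311.760° ⇒ minimal covering band is its complement: 360° − 311.760° = 48.240°.
Band runs from +163.675° eastward to -148.085°, crossing the antimeridian.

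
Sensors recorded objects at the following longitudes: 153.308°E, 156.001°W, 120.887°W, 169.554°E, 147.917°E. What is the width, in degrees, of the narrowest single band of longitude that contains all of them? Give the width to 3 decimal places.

Sort the longitudes: -156.001°, -120.887°, +147.917°, +153.308°, +169.554°.
Eastward gaps between consecutive values (wrapping around): 35.114°, 268.804°, 5.391°, 16.246°, 34.445°.
Largest gap = 268.804° ⇒ minimal covering band is its complement: 360° − 268.804° = 91.196°.
Band runs from +147.917° eastward to -120.887°, crossing the antimeridian.

91.196°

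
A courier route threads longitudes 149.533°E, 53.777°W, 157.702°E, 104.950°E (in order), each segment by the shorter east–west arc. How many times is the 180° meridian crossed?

Leg 1: +149.533° → -53.777°, shortest Δλ = 156.69° (east) — crosses 180°.
Leg 2: -53.777° → +157.702°, shortest Δλ = -148.521° (west) — crosses 180°.
Leg 3: +157.702° → +104.950°, shortest Δλ = -52.752° (west) — does not cross 180°.
Total crossings: 2.

2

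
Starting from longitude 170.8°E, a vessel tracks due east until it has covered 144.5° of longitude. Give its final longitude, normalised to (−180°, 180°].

Start at +170.8°; shift +144.5° → +315.3°.
+315.3° lies outside (−180°, 180°]; subtract 360° → -44.7°.

44.7°W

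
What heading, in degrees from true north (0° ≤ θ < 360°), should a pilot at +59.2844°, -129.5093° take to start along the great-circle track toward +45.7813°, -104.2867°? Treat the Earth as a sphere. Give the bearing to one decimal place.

Δλ = -104.2867 − -129.5093 = 25.2226°.
θ = atan2( sin Δλ · cos φ₂ , cos φ₁ · sin φ₂ − sin φ₁ · cos φ₂ · cos Δλ )
  = atan2(0.29719, -0.17634) = 120.683° → normalised to [0°, 360°): 120.683°.

120.7°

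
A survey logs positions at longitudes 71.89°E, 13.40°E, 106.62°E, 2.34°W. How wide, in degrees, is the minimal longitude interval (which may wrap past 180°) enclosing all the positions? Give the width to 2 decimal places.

Sort the longitudes: -2.34°, +13.40°, +71.89°, +106.62°.
Eastward gaps between consecutive values (wrapping around): 15.74°, 58.49°, 34.73°, 251.04°.
Largest gap = 251.04° ⇒ minimal covering band is its complement: 360° − 251.04° = 108.96°.
Band runs from -2.34° eastward to +106.62°.

108.96°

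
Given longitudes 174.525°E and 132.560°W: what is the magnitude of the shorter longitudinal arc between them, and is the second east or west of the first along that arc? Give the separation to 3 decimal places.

Raw difference: -132.560 − 174.525 = -307.085°.
Normalise into (−180°, 180°]: -307.085° + 360° = 52.915°.
Positive ⇒ the second point lies to the east; separation 52.915°.

52.915° east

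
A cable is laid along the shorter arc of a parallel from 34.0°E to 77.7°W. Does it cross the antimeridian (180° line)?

Signed shortest Δλ = ((-77.7 − 34.0 + 180) mod 360) − 180 = -111.7°.
Going west by 111.7° from +34.0° reaches -77.7° without touching 180°.

No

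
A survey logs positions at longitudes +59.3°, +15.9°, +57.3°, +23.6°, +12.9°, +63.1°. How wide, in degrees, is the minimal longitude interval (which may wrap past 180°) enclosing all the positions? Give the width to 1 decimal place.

50.2°

Sort the longitudes: +12.9°, +15.9°, +23.6°, +57.3°, +59.3°, +63.1°.
Eastward gaps between consecutive values (wrapping around): 3.0°, 7.7°, 33.7°, 2.0°, 3.8°, 309.8°.
Largest gap = 309.8° ⇒ minimal covering band is its complement: 360° − 309.8° = 50.2°.
Band runs from +12.9° eastward to +63.1°.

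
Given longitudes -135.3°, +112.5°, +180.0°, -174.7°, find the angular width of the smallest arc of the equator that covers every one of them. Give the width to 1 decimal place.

Sort the longitudes: -174.7°, -135.3°, +112.5°, +180.0°.
Eastward gaps between consecutive values (wrapping around): 39.4°, 247.8°, 67.5°, 5.3°.
Largest gap = 247.8° ⇒ minimal covering band is its complement: 360° − 247.8° = 112.2°.
Band runs from +112.5° eastward to -135.3°, crossing the antimeridian.

112.2°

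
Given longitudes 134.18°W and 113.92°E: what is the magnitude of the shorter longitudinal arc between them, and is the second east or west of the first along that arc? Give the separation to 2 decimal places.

111.90° west

Raw difference: 113.92 − -134.18 = 248.1°.
Normalise into (−180°, 180°]: 248.1° − 360° = -111.9°.
Negative ⇒ the second point lies to the west; separation 111.90°.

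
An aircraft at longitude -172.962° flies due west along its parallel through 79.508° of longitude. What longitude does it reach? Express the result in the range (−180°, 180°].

Start at -172.962°; shift −79.508° → -252.470°.
-252.470° lies outside (−180°, 180°]; add 360° → +107.530°.

+107.530°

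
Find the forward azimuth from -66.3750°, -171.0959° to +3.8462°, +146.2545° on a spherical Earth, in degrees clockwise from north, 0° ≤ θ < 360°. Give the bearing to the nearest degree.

316°

Δλ = 146.2545 − -171.0959 = 317.3504°; wrapped into (−180°, 180°]: -42.6496°.
θ = atan2( sin Δλ · cos φ₂ , cos φ₁ · sin φ₂ − sin φ₁ · cos φ₂ · cos Δλ )
  = atan2(-0.67599, 0.69923) = -44.032° → normalised to [0°, 360°): 315.968°.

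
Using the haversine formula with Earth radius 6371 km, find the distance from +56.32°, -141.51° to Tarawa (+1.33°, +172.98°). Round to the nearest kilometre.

7331 km

Δλ = 172.98 − -141.51 = 314.49°; wrapped into (−180°, 180°]: -45.51°.
Δφ = 1.33 − 56.32 = -54.99°.
a = sin²(Δφ/2) + cos φ₁ · cos φ₂ · sin²(Δλ/2) = 0.296083.
c = 2·atan2(√a, √(1−a)) = 1.15072 rad → d = 6371·c ≈ 7331.22 km.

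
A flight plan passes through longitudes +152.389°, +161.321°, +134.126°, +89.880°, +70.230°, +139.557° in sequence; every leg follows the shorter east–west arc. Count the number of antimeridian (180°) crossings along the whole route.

Leg 1: +152.389° → +161.321°, shortest Δλ = 8.932° (east) — does not cross 180°.
Leg 2: +161.321° → +134.126°, shortest Δλ = -27.195° (west) — does not cross 180°.
Leg 3: +134.126° → +89.880°, shortest Δλ = -44.246° (west) — does not cross 180°.
Leg 4: +89.880° → +70.230°, shortest Δλ = -19.65° (west) — does not cross 180°.
Leg 5: +70.230° → +139.557°, shortest Δλ = 69.327° (east) — does not cross 180°.
Total crossings: 0.

0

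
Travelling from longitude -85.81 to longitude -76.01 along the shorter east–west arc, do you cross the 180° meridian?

No

Signed shortest Δλ = ((-76.01 − -85.81 + 180) mod 360) − 180 = 9.8°.
Going east by 9.8° from -85.81° reaches -76.01° without touching 180°.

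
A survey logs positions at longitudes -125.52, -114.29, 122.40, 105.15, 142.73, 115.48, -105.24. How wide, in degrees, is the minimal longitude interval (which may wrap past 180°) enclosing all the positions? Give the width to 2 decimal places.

149.61°

Sort the longitudes: -125.52°, -114.29°, -105.24°, +105.15°, +115.48°, +122.40°, +142.73°.
Eastward gaps between consecutive values (wrapping around): 11.23°, 9.05°, 210.39°, 10.33°, 6.92°, 20.33°, 91.75°.
Largest gap = 210.39° ⇒ minimal covering band is its complement: 360° − 210.39° = 149.61°.
Band runs from +105.15° eastward to -105.24°, crossing the antimeridian.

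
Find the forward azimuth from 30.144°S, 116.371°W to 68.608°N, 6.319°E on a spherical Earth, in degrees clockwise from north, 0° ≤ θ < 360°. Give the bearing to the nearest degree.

Δλ = 6.319 − -116.371 = 122.690°.
θ = atan2( sin Δλ · cos φ₂ , cos φ₁ · sin φ₂ − sin φ₁ · cos φ₂ · cos Δλ )
  = atan2(0.30697, 0.70626) = 23.492° → normalised to [0°, 360°): 23.492°.

23°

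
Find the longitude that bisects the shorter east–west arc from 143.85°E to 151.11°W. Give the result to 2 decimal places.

176.37°E

Signed shortest Δλ from +143.85° to -151.11° is +65.04°.
Midpoint longitude = +143.85° + (+65.04°)/2 = +143.85° + 32.52° = +176.37°.
(The naïve average (+143.85 + -151.11)/2 = -3.63° is on the wrong side of the globe.)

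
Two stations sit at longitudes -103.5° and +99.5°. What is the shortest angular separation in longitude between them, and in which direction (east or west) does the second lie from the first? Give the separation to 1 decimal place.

Raw difference: 99.5 − -103.5 = 203.0°.
Normalise into (−180°, 180°]: 203.0° − 360° = -157.0°.
Negative ⇒ the second point lies to the west; separation 157.0°.

157.0° west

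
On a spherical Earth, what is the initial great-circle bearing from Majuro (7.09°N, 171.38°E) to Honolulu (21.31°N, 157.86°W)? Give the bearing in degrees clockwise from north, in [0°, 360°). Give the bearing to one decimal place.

Δλ = -157.86 − 171.38 = -329.24°; wrapped into (−180°, 180°]: 30.76°.
θ = atan2( sin Δλ · cos φ₂ , cos φ₁ · sin φ₂ − sin φ₁ · cos φ₂ · cos Δλ )
  = atan2(0.47647, 0.26182) = 61.211° → normalised to [0°, 360°): 61.211°.

61.2°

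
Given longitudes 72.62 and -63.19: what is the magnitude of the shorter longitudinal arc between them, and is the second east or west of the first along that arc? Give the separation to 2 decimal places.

135.81° west

Raw difference: -63.19 − 72.62 = -135.81°.
Normalise into (−180°, 180°]: -135.81° stays -135.81°.
Negative ⇒ the second point lies to the west; separation 135.81°.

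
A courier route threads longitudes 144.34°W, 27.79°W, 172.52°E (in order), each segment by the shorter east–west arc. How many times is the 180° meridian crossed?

Leg 1: -144.34° → -27.79°, shortest Δλ = 116.55° (east) — does not cross 180°.
Leg 2: -27.79° → +172.52°, shortest Δλ = -159.69° (west) — crosses 180°.
Total crossings: 1.

1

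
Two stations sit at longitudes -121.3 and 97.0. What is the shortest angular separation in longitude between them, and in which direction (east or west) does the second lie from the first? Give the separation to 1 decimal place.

Raw difference: 97.0 − -121.3 = 218.3°.
Normalise into (−180°, 180°]: 218.3° − 360° = -141.7°.
Negative ⇒ the second point lies to the west; separation 141.7°.

141.7° west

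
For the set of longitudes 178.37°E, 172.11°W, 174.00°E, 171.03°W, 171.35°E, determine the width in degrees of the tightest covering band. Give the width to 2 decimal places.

17.62°

Sort the longitudes: -172.11°, -171.03°, +171.35°, +174.00°, +178.37°.
Eastward gaps between consecutive values (wrapping around): 1.08°, 342.38°, 2.65°, 4.37°, 9.52°.
Largest gap = 342.38° ⇒ minimal covering band is its complement: 360° − 342.38° = 17.62°.
Band runs from +171.35° eastward to -171.03°, crossing the antimeridian.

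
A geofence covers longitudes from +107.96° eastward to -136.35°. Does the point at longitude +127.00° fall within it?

Yes

Band width going east from +107.96° to -136.35°: ((-136.35 − 107.96) mod 360) = 115.69°.
Offset of +127.00° east of the west edge: ((127.00 − 107.96) mod 360) = 19.04°.
19.04° ≤ 115.69° ⇒ inside.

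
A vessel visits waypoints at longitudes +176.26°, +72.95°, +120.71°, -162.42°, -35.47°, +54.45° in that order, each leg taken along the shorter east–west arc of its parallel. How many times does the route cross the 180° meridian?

Leg 1: +176.26° → +72.95°, shortest Δλ = -103.31° (west) — does not cross 180°.
Leg 2: +72.95° → +120.71°, shortest Δλ = 47.76° (east) — does not cross 180°.
Leg 3: +120.71° → -162.42°, shortest Δλ = 76.87° (east) — crosses 180°.
Leg 4: -162.42° → -35.47°, shortest Δλ = 126.95° (east) — does not cross 180°.
Leg 5: -35.47° → +54.45°, shortest Δλ = 89.92° (east) — does not cross 180°.
Total crossings: 1.

1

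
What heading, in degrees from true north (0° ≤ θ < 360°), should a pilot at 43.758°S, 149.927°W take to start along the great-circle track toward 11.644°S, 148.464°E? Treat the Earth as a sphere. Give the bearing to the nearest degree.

282°

Δλ = 148.464 − -149.927 = 298.391°; wrapped into (−180°, 180°]: -61.609°.
θ = atan2( sin Δλ · cos φ₂ , cos φ₁ · sin φ₂ − sin φ₁ · cos φ₂ · cos Δλ )
  = atan2(-0.86162, 0.17631) = -78.435° → normalised to [0°, 360°): 281.565°.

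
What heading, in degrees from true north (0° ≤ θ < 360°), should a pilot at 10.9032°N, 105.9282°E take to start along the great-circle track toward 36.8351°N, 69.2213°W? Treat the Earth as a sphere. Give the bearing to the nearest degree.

355°

Δλ = -69.2213 − 105.9282 = -175.1495°.
θ = atan2( sin Δλ · cos φ₂ , cos φ₁ · sin φ₂ − sin φ₁ · cos φ₂ · cos Δλ )
  = atan2(-0.06768, 0.73954) = -5.229° → normalised to [0°, 360°): 354.771°.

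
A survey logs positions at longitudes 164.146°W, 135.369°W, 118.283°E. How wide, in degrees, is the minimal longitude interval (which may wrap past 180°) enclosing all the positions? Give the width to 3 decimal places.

106.348°

Sort the longitudes: -164.146°, -135.369°, +118.283°.
Eastward gaps between consecutive values (wrapping around): 28.777°, 253.652°, 77.571°.
Largest gap = 253.652° ⇒ minimal covering band is its complement: 360° − 253.652° = 106.348°.
Band runs from +118.283° eastward to -135.369°, crossing the antimeridian.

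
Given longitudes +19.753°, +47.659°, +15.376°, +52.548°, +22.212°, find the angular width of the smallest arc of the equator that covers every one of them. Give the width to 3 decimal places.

Sort the longitudes: +15.376°, +19.753°, +22.212°, +47.659°, +52.548°.
Eastward gaps between consecutive values (wrapping around): 4.377°, 2.459°, 25.447°, 4.889°, 322.828°.
Largest gap = 322.828° ⇒ minimal covering band is its complement: 360° − 322.828° = 37.172°.
Band runs from +15.376° eastward to +52.548°.

37.172°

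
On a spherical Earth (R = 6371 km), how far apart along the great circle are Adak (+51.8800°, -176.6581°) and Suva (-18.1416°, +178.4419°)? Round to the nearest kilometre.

7801 km

Δλ = 178.4419 − -176.6581 = 355.1000°; wrapped into (−180°, 180°]: -4.9000°.
Δφ = -18.1416 − 51.8800 = -70.0216°.
a = sin²(Δφ/2) + cos φ₁ · cos φ₂ · sin²(Δλ/2) = 0.330239.
c = 2·atan2(√a, √(1−a)) = 1.22439 rad → d = 6371·c ≈ 7800.57 km.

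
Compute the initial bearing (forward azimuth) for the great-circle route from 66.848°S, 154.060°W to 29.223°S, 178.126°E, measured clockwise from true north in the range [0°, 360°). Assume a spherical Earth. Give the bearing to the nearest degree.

Δλ = 178.126 − -154.060 = 332.186°; wrapped into (−180°, 180°]: -27.814°.
θ = atan2( sin Δλ · cos φ₂ , cos φ₁ · sin φ₂ − sin φ₁ · cos φ₂ · cos Δλ )
  = atan2(-0.40722, 0.51778) = -38.184° → normalised to [0°, 360°): 321.816°.

322°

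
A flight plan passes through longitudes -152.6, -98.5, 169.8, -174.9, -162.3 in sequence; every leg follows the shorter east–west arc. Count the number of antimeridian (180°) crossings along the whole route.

2

Leg 1: -152.6° → -98.5°, shortest Δλ = 54.1° (east) — does not cross 180°.
Leg 2: -98.5° → +169.8°, shortest Δλ = -91.7° (west) — crosses 180°.
Leg 3: +169.8° → -174.9°, shortest Δλ = 15.3° (east) — crosses 180°.
Leg 4: -174.9° → -162.3°, shortest Δλ = 12.6° (east) — does not cross 180°.
Total crossings: 2.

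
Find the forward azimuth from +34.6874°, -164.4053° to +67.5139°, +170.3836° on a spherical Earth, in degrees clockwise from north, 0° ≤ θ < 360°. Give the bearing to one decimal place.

Δλ = 170.3836 − -164.4053 = 334.7889°; wrapped into (−180°, 180°]: -25.2111°.
θ = atan2( sin Δλ · cos φ₂ , cos φ₁ · sin φ₂ − sin φ₁ · cos φ₂ · cos Δλ )
  = atan2(-0.16291, 0.56283) = -16.143° → normalised to [0°, 360°): 343.857°.

343.9°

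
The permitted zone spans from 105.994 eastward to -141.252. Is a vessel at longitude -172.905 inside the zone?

Yes

Band width going east from +105.994° to -141.252°: ((-141.252 − 105.994) mod 360) = 112.754°.
Offset of -172.905° east of the west edge: ((-172.905 − 105.994) mod 360) = 81.101°.
81.101° ≤ 112.754° ⇒ inside.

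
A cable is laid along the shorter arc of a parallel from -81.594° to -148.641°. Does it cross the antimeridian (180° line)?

No

Signed shortest Δλ = ((-148.641 − -81.594 + 180) mod 360) − 180 = -67.047°.
Going west by 67.047° from -81.594° reaches -148.641° without touching 180°.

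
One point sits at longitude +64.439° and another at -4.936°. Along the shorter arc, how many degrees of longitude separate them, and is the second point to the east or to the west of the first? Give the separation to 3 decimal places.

69.375° west

Raw difference: -4.936 − 64.439 = -69.375°.
Normalise into (−180°, 180°]: -69.375° stays -69.375°.
Negative ⇒ the second point lies to the west; separation 69.375°.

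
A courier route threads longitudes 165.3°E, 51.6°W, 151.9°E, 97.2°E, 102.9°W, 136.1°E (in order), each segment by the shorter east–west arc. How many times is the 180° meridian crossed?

Leg 1: +165.3° → -51.6°, shortest Δλ = 143.1° (east) — crosses 180°.
Leg 2: -51.6° → +151.9°, shortest Δλ = -156.5° (west) — crosses 180°.
Leg 3: +151.9° → +97.2°, shortest Δλ = -54.7° (west) — does not cross 180°.
Leg 4: +97.2° → -102.9°, shortest Δλ = 159.9° (east) — crosses 180°.
Leg 5: -102.9° → +136.1°, shortest Δλ = -121.0° (west) — crosses 180°.
Total crossings: 4.

4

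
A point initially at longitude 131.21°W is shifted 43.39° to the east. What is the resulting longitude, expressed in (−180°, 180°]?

Start at -131.21°; shift +43.39° → -87.82°.
-87.82° already lies in (−180°, 180°].

87.82°W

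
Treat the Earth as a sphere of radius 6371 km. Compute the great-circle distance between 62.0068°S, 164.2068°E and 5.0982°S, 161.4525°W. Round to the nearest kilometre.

6930 km

Δλ = -161.4525 − 164.2068 = -325.6593°; wrapped into (−180°, 180°]: 34.3407°.
Δφ = -5.0982 − -62.0068 = 56.9086°.
a = sin²(Δφ/2) + cos φ₁ · cos φ₂ · sin²(Δλ/2) = 0.267756.
c = 2·atan2(√a, √(1−a)) = 1.08774 rad → d = 6371·c ≈ 6929.99 km.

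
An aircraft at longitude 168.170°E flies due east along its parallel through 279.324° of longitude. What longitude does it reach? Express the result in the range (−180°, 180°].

87.494°E

Start at +168.170°; shift +279.324° → +447.494°.
+447.494° lies outside (−180°, 180°]; subtract 360° → +87.494°.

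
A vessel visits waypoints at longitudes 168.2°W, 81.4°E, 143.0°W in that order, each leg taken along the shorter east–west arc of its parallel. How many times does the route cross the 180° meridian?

Leg 1: -168.2° → +81.4°, shortest Δλ = -110.4° (west) — crosses 180°.
Leg 2: +81.4° → -143.0°, shortest Δλ = 135.6° (east) — crosses 180°.
Total crossings: 2.

2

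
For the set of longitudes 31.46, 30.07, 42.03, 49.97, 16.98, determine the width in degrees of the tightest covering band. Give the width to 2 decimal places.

32.99°

Sort the longitudes: +16.98°, +30.07°, +31.46°, +42.03°, +49.97°.
Eastward gaps between consecutive values (wrapping around): 13.09°, 1.39°, 10.57°, 7.94°, 327.01°.
Largest gap = 327.01° ⇒ minimal covering band is its complement: 360° − 327.01° = 32.99°.
Band runs from +16.98° eastward to +49.97°.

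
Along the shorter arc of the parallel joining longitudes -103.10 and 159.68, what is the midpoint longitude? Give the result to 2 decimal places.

Signed shortest Δλ from -103.10° to +159.68° is -97.22°.
Midpoint longitude = -103.10° + (-97.22°)/2 = -103.10° − 48.61° = -151.71°.
(The naïve average (-103.10 + +159.68)/2 = 28.29° is on the wrong side of the globe.)

-151.71°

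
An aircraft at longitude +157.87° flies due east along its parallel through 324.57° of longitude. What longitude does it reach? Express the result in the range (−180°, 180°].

Start at +157.87°; shift +324.57° → +482.44°.
+482.44° lies outside (−180°, 180°]; subtract 360° → +122.44°.

+122.44°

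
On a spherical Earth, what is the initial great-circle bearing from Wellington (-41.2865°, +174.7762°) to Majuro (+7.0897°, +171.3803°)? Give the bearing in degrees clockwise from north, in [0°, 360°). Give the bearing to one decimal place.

355.5°

Δλ = 171.3803 − 174.7762 = -3.3959°.
θ = atan2( sin Δλ · cos φ₂ , cos φ₁ · sin φ₂ − sin φ₁ · cos φ₂ · cos Δλ )
  = atan2(-0.05878, 0.74637) = -4.503° → normalised to [0°, 360°): 355.497°.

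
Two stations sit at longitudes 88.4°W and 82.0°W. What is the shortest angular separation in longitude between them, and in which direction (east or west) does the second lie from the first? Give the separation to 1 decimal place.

6.4° east

Raw difference: -82.0 − -88.4 = 6.4°.
Normalise into (−180°, 180°]: 6.4° stays 6.4°.
Positive ⇒ the second point lies to the east; separation 6.4°.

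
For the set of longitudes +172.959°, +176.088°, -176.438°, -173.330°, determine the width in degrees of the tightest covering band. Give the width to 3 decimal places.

Sort the longitudes: -176.438°, -173.330°, +172.959°, +176.088°.
Eastward gaps between consecutive values (wrapping around): 3.108°, 346.289°, 3.129°, 7.474°.
Largest gap = 346.289° ⇒ minimal covering band is its complement: 360° − 346.289° = 13.711°.
Band runs from +172.959° eastward to -173.330°, crossing the antimeridian.

13.711°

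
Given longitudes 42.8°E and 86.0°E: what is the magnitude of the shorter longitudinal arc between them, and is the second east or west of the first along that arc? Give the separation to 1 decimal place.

Raw difference: 86.0 − 42.8 = 43.2°.
Normalise into (−180°, 180°]: 43.2° stays 43.2°.
Positive ⇒ the second point lies to the east; separation 43.2°.

43.2° east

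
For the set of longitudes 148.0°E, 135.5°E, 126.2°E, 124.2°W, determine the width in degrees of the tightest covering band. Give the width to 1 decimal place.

109.6°

Sort the longitudes: -124.2°, +126.2°, +135.5°, +148.0°.
Eastward gaps between consecutive values (wrapping around): 250.4°, 9.3°, 12.5°, 87.8°.
Largest gap = 250.4° ⇒ minimal covering band is its complement: 360° − 250.4° = 109.6°.
Band runs from +126.2° eastward to -124.2°, crossing the antimeridian.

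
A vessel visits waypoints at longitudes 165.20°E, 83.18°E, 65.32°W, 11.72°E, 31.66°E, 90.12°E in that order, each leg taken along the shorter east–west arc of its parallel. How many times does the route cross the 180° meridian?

0

Leg 1: +165.20° → +83.18°, shortest Δλ = -82.02° (west) — does not cross 180°.
Leg 2: +83.18° → -65.32°, shortest Δλ = -148.5° (west) — does not cross 180°.
Leg 3: -65.32° → +11.72°, shortest Δλ = 77.04° (east) — does not cross 180°.
Leg 4: +11.72° → +31.66°, shortest Δλ = 19.94° (east) — does not cross 180°.
Leg 5: +31.66° → +90.12°, shortest Δλ = 58.46° (east) — does not cross 180°.
Total crossings: 0.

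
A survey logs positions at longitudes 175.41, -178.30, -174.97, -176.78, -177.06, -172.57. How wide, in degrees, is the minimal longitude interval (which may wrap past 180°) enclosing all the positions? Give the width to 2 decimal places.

12.02°

Sort the longitudes: -178.30°, -177.06°, -176.78°, -174.97°, -172.57°, +175.41°.
Eastward gaps between consecutive values (wrapping around): 1.24°, 0.28°, 1.81°, 2.40°, 347.98°, 6.29°.
Largest gap = 347.98° ⇒ minimal covering band is its complement: 360° − 347.98° = 12.02°.
Band runs from +175.41° eastward to -172.57°, crossing the antimeridian.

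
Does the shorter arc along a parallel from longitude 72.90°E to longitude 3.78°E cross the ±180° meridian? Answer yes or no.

Signed shortest Δλ = ((3.78 − 72.90 + 180) mod 360) − 180 = -69.12°.
Going west by 69.12° from +72.90° reaches +3.78° without touching 180°.

No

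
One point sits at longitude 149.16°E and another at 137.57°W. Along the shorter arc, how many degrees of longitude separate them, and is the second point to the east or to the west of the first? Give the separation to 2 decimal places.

73.27° east

Raw difference: -137.57 − 149.16 = -286.73°.
Normalise into (−180°, 180°]: -286.73° + 360° = 73.27°.
Positive ⇒ the second point lies to the east; separation 73.27°.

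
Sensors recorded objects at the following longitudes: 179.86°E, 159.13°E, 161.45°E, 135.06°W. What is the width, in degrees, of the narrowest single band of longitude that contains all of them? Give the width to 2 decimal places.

65.81°

Sort the longitudes: -135.06°, +159.13°, +161.45°, +179.86°.
Eastward gaps between consecutive values (wrapping around): 294.19°, 2.32°, 18.41°, 45.08°.
Largest gap = 294.19° ⇒ minimal covering band is its complement: 360° − 294.19° = 65.81°.
Band runs from +159.13° eastward to -135.06°, crossing the antimeridian.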